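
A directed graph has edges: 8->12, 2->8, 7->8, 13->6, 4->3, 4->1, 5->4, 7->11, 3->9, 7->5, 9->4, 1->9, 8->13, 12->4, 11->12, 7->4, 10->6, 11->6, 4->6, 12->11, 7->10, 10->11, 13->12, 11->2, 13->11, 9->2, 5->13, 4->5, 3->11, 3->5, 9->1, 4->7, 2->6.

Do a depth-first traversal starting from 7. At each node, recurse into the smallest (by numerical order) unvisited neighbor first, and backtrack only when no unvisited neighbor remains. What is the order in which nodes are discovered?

7, 4, 1, 9, 2, 6, 8, 12, 11, 13, 3, 5, 10

Visit 7
7 → 4
4 → 1
1 → 9
9 → 2
2 → 6
2 → 8
8 → 12
12 → 11
8 → 13
4 → 3
3 → 5
7 → 10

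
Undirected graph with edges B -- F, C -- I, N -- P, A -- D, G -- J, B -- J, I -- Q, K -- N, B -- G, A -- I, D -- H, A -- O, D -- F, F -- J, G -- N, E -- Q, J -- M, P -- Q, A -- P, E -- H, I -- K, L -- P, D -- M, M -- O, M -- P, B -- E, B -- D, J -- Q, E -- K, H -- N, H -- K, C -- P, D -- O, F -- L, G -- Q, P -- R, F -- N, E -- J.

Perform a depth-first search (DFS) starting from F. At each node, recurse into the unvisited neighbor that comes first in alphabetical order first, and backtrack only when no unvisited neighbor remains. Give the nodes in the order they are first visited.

F, B, D, A, I, C, P, L, M, J, E, H, K, N, G, Q, O, R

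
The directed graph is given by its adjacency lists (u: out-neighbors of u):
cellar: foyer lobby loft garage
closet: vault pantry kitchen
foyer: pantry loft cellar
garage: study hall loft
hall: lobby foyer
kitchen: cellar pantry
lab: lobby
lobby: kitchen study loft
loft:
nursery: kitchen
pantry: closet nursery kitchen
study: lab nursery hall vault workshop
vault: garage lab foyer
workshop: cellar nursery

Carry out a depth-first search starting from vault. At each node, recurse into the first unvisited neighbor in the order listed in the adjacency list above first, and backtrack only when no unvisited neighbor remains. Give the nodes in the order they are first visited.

Visit vault
vault → garage
garage → study
study → lab
lab → lobby
lobby → kitchen
kitchen → cellar
cellar → foyer
foyer → pantry
pantry → closet
pantry → nursery
foyer → loft
study → hall
study → workshop

vault garage study lab lobby kitchen cellar foyer pantry closet nursery loft hall workshop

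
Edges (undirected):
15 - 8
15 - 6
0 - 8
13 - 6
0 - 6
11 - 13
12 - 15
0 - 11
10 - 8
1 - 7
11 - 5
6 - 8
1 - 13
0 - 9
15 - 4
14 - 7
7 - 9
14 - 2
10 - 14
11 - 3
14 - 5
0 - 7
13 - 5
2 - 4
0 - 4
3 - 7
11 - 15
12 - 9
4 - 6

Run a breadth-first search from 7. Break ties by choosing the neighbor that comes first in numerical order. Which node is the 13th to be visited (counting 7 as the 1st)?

Visit 7; enqueue 0, 1, 3, 9, 14 → queue [0, 1, 3, 9, 14]
Visit 0; enqueue 4, 6, 8, 11 → queue [1, 3, 9, 14, 4, 6, 8, 11]
Visit 1; enqueue 13 → queue [3, 9, 14, 4, 6, 8, 11, 13]
Visit 3 → queue [9, 14, 4, 6, 8, 11, 13]
Visit 9; enqueue 12 → queue [14, 4, 6, 8, 11, 13, 12]
Visit 14; enqueue 2, 5, 10 → queue [4, 6, 8, 11, 13, 12, 2, 5, 10]
Visit 4; enqueue 15 → queue [6, 8, 11, 13, 12, 2, 5, 10, 15]
Visit 6 → queue [8, 11, 13, 12, 2, 5, 10, 15]
Visit 8 → queue [11, 13, 12, 2, 5, 10, 15]
Visit 11 → queue [13, 12, 2, 5, 10, 15]
Visit 13 → queue [12, 2, 5, 10, 15]
Visit 12 → queue [2, 5, 10, 15]
Visit 2 → queue [5, 10, 15]
Visit 5 → queue [10, 15]
Visit 10 → queue [15]
Visit 15 → queue []

Visit order: 7, 0, 1, 3, 9, 14, 4, 6, 8, 11, 13, 12, 2, 5, 10, 15

2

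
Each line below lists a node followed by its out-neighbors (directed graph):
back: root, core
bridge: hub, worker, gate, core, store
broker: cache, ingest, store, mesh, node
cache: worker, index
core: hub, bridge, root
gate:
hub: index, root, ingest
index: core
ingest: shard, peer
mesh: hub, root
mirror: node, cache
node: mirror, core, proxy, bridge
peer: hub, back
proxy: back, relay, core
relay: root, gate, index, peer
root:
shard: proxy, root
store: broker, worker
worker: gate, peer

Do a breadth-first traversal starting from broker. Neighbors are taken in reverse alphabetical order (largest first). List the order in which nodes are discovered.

broker, store, node, mesh, ingest, cache, worker, proxy, mirror, core, bridge, root, hub, shard, peer, index, gate, relay, back

Visit broker; enqueue store, node, mesh, ingest, cache → queue [store, node, mesh, ingest, cache]
Visit store; enqueue worker → queue [node, mesh, ingest, cache, worker]
Visit node; enqueue proxy, mirror, core, bridge → queue [mesh, ingest, cache, worker, proxy, mirror, core, bridge]
Visit mesh; enqueue root, hub → queue [ingest, cache, worker, proxy, mirror, core, bridge, root, hub]
Visit ingest; enqueue shard, peer → queue [cache, worker, proxy, mirror, core, bridge, root, hub, shard, peer]
Visit cache; enqueue index → queue [worker, proxy, mirror, core, bridge, root, hub, shard, peer, index]
Visit worker; enqueue gate → queue [proxy, mirror, core, bridge, root, hub, shard, peer, index, gate]
Visit proxy; enqueue relay, back → queue [mirror, core, bridge, root, hub, shard, peer, index, gate, relay, back]
Visit mirror → queue [core, bridge, root, hub, shard, peer, index, gate, relay, back]
Visit core → queue [bridge, root, hub, shard, peer, index, gate, relay, back]
Visit bridge → queue [root, hub, shard, peer, index, gate, relay, back]
Visit root → queue [hub, shard, peer, index, gate, relay, back]
Visit hub → queue [shard, peer, index, gate, relay, back]
Visit shard → queue [peer, index, gate, relay, back]
Visit peer → queue [index, gate, relay, back]
Visit index → queue [gate, relay, back]
Visit gate → queue [relay, back]
Visit relay → queue [back]
Visit back → queue []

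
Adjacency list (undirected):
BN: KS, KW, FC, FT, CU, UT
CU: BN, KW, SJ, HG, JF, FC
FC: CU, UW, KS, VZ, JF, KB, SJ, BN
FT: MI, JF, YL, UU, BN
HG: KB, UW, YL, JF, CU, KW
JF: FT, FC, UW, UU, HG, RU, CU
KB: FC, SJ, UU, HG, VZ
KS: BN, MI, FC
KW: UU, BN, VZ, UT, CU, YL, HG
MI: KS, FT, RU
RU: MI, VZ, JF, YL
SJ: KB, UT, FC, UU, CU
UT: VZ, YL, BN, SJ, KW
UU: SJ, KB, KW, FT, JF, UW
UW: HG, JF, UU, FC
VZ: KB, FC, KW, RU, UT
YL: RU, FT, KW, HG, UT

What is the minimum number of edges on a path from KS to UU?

3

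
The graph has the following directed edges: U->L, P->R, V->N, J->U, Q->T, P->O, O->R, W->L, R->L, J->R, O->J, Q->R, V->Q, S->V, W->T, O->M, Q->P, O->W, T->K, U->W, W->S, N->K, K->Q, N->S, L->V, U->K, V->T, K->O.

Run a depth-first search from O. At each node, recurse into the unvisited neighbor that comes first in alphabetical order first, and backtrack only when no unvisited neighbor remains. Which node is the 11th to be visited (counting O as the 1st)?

Visit O
O → J
J → R
R → L
L → V
V → N
N → K
K → Q
Q → P
Q → T
N → S
J → U
U → W
O → M

Visit order: O, J, R, L, V, N, K, Q, P, T, S, U, W, M

S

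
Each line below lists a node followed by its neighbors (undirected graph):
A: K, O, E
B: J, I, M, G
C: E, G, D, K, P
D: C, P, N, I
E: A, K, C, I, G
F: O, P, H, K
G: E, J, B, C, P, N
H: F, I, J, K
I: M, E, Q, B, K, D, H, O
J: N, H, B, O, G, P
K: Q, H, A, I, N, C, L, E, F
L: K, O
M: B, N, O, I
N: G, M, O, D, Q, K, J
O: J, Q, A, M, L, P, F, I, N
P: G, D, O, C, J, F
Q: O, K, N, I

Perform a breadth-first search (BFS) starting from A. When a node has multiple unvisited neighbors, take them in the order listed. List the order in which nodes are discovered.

Visit A; enqueue K, O, E → queue [K, O, E]
Visit K; enqueue Q, H, I, N, C, L, F → queue [O, E, Q, H, I, N, C, L, F]
Visit O; enqueue J, M, P → queue [E, Q, H, I, N, C, L, F, J, M, P]
Visit E; enqueue G → queue [Q, H, I, N, C, L, F, J, M, P, G]
Visit Q → queue [H, I, N, C, L, F, J, M, P, G]
Visit H → queue [I, N, C, L, F, J, M, P, G]
Visit I; enqueue B, D → queue [N, C, L, F, J, M, P, G, B, D]
Visit N → queue [C, L, F, J, M, P, G, B, D]
Visit C → queue [L, F, J, M, P, G, B, D]
Visit L → queue [F, J, M, P, G, B, D]
Visit F → queue [J, M, P, G, B, D]
Visit J → queue [M, P, G, B, D]
Visit M → queue [P, G, B, D]
Visit P → queue [G, B, D]
Visit G → queue [B, D]
Visit B → queue [D]
Visit D → queue []

A → K → O → E → Q → H → I → N → C → L → F → J → M → P → G → B → D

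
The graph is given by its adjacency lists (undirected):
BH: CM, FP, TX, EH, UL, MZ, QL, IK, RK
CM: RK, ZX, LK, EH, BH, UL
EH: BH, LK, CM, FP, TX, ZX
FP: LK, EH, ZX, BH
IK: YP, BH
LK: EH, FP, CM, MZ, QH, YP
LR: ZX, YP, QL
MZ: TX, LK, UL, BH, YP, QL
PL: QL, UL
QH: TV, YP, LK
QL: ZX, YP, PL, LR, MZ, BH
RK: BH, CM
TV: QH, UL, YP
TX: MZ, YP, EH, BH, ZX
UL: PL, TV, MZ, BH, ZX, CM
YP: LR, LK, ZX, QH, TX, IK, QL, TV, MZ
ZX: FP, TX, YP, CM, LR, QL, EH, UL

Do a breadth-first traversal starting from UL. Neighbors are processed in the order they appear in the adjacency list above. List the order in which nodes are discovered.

UL → PL → TV → MZ → BH → ZX → CM → QL → QH → YP → TX → LK → FP → EH → IK → RK → LR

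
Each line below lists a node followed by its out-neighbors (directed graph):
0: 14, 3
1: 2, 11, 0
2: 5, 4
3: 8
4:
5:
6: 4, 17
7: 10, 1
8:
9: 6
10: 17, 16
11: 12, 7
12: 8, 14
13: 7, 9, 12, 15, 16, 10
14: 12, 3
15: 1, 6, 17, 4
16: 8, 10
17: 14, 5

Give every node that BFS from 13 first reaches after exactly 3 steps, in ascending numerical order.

Level 0: 13
Level 1: 7, 9, 10, 12, 15, 16
Level 2: 1, 4, 6, 8, 14, 17
Level 3: 0, 2, 3, 5, 11

0, 2, 3, 5, 11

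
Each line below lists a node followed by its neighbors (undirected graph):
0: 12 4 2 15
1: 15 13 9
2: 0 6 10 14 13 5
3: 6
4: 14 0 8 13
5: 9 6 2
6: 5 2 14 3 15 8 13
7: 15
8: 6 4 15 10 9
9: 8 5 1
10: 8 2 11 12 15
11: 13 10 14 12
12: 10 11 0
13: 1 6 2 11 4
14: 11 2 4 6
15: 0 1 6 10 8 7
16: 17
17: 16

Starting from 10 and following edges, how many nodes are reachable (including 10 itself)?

16

BFS from 10 visits: 10, 15, 12, 11, 8, 2, 7, 6, 1, 0, 14, 13, 9, 4, 5, 3
Reachable nodes: 16 of 18 total.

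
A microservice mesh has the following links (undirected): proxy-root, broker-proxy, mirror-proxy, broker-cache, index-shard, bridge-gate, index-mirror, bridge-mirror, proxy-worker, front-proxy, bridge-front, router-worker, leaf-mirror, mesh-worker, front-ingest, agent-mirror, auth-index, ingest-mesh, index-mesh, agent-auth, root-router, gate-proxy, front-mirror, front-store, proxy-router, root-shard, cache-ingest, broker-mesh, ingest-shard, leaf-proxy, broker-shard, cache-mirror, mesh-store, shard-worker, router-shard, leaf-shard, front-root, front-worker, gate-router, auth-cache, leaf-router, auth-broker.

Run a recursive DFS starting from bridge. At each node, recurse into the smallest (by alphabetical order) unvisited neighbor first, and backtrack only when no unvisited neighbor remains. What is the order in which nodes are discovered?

bridge, front, ingest, cache, auth, agent, mirror, index, mesh, broker, proxy, gate, router, leaf, shard, root, worker, store

Visit bridge
bridge → front
front → ingest
ingest → cache
cache → auth
auth → agent
agent → mirror
mirror → index
index → mesh
mesh → broker
broker → proxy
proxy → gate
gate → router
router → leaf
leaf → shard
shard → root
shard → worker
mesh → store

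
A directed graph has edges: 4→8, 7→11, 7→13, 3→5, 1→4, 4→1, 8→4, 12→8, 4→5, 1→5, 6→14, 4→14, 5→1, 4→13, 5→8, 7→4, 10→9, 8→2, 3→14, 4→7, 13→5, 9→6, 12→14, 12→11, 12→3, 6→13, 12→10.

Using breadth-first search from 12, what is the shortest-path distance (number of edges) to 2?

Level 0: 12
Level 1: 3, 8, 10, 11, 14
Level 2: 2, 4, 5, 9
Level 3: 1, 6, 7, 13
2 first appears at level 2.

2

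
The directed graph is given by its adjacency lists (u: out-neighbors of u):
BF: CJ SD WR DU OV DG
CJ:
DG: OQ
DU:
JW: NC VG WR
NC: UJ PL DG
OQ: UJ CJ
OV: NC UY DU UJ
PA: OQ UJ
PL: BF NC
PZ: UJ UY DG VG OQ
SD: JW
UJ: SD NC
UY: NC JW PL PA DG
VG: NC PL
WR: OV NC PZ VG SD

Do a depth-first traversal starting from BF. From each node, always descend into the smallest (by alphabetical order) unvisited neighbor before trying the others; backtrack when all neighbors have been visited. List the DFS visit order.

Visit BF
BF → CJ
BF → DG
DG → OQ
OQ → UJ
UJ → NC
NC → PL
UJ → SD
SD → JW
JW → VG
JW → WR
WR → OV
OV → DU
OV → UY
UY → PA
WR → PZ

BF, CJ, DG, OQ, UJ, NC, PL, SD, JW, VG, WR, OV, DU, UY, PA, PZ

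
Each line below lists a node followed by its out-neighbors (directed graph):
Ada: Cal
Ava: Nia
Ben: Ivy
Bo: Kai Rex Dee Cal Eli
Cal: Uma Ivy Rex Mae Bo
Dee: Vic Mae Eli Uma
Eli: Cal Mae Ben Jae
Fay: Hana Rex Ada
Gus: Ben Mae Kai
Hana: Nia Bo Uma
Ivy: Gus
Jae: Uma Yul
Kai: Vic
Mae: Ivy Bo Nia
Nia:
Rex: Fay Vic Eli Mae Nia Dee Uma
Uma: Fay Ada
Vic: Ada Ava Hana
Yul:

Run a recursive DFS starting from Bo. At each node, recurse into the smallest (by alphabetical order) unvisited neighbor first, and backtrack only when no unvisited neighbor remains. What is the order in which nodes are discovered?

Visit Bo
Bo → Cal
Cal → Ivy
Ivy → Gus
Gus → Ben
Gus → Kai
Kai → Vic
Vic → Ada
Vic → Ava
Ava → Nia
Vic → Hana
Hana → Uma
Uma → Fay
Fay → Rex
Rex → Dee
Dee → Eli
Eli → Jae
Jae → Yul
Eli → Mae

Bo, Cal, Ivy, Gus, Ben, Kai, Vic, Ada, Ava, Nia, Hana, Uma, Fay, Rex, Dee, Eli, Jae, Yul, Mae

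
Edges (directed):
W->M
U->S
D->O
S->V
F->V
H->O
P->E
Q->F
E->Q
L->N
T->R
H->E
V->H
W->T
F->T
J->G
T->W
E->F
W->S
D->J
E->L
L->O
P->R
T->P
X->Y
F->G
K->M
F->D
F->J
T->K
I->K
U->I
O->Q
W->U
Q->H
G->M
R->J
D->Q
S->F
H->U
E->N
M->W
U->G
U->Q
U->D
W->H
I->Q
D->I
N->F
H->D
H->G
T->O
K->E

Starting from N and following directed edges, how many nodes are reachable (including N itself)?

20

BFS from N visits: N, F, D, G, J, T, V, I, O, Q, M, K, P, R, W, H, E, S, U, L
Reachable nodes: 20 of 22 total.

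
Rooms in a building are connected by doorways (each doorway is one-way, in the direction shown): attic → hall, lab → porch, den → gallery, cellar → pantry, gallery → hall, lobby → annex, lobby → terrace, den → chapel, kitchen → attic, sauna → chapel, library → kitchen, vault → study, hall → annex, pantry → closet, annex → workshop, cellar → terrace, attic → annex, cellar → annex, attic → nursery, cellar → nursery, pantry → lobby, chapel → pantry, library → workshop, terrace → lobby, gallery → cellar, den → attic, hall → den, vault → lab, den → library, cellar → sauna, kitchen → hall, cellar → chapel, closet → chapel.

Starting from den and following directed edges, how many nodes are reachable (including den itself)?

16

BFS from den visits: den, attic, chapel, gallery, library, annex, hall, nursery, pantry, cellar, kitchen, workshop, closet, lobby, sauna, terrace
Reachable nodes: 16 of 20 total.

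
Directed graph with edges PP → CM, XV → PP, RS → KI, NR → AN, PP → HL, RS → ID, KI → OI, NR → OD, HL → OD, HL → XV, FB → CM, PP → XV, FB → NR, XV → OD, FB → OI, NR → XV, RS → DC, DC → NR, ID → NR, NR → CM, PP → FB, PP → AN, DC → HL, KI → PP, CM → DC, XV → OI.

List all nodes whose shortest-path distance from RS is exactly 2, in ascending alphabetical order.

Level 0: RS
Level 1: DC, ID, KI
Level 2: HL, NR, OI, PP
Level 3: AN, CM, FB, OD, XV

HL, NR, OI, PP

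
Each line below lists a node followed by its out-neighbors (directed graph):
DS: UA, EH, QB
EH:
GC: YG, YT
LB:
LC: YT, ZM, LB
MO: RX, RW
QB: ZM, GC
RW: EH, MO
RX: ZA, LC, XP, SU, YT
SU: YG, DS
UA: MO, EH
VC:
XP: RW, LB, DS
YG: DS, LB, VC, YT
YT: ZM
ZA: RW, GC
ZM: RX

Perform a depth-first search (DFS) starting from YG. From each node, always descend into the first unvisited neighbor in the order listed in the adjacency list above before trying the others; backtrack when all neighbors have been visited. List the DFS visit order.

YG -> DS -> UA -> MO -> RX -> ZA -> RW -> EH -> GC -> YT -> ZM -> LC -> LB -> XP -> SU -> QB -> VC

Visit YG
YG → DS
DS → UA
UA → MO
MO → RX
RX → ZA
ZA → RW
RW → EH
ZA → GC
GC → YT
YT → ZM
RX → LC
LC → LB
RX → XP
RX → SU
DS → QB
YG → VC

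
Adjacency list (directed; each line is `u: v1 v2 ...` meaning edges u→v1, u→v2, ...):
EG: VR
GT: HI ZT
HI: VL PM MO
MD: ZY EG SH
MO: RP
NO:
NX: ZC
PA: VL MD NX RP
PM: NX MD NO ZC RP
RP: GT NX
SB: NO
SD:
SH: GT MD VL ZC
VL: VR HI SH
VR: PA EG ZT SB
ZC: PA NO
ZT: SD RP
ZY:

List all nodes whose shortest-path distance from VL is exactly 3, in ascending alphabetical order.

NO, NX, RP, SD, ZY

Level 0: VL
Level 1: HI, SH, VR
Level 2: EG, GT, MD, MO, PA, PM, SB, ZC, ZT
Level 3: NO, NX, RP, SD, ZY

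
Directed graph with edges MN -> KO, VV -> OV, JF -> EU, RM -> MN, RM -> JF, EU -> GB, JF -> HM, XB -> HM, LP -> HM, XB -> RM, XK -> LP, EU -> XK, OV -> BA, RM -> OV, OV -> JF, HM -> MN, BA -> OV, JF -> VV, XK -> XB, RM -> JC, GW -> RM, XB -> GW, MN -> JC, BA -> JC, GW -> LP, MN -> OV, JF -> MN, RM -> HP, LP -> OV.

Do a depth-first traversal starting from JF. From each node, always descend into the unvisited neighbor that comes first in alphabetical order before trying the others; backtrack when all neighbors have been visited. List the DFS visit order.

Visit JF
JF → EU
EU → GB
EU → XK
XK → LP
LP → HM
HM → MN
MN → JC
MN → KO
MN → OV
OV → BA
XK → XB
XB → GW
GW → RM
RM → HP
JF → VV

JF -> EU -> GB -> XK -> LP -> HM -> MN -> JC -> KO -> OV -> BA -> XB -> GW -> RM -> HP -> VV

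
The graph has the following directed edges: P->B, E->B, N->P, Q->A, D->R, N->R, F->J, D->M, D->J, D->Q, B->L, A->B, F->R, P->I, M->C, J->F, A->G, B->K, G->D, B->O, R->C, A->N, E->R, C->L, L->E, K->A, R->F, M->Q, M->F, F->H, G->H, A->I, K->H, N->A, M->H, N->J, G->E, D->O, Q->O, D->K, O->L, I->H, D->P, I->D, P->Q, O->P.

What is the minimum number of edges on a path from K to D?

3

Level 0: K
Level 1: A, H
Level 2: B, G, I, N
Level 3: D, E, J, L, O, P, R
Level 4: C, F, M, Q
D first appears at level 3.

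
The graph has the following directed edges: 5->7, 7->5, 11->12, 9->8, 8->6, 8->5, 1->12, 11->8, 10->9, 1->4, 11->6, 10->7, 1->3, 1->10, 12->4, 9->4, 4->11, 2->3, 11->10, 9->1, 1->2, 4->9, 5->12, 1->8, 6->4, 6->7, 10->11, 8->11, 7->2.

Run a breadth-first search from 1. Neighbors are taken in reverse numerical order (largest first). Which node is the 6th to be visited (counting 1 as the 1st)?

3

Visit 1; enqueue 12, 10, 8, 4, 3, 2 → queue [12, 10, 8, 4, 3, 2]
Visit 12 → queue [10, 8, 4, 3, 2]
Visit 10; enqueue 11, 9, 7 → queue [8, 4, 3, 2, 11, 9, 7]
Visit 8; enqueue 6, 5 → queue [4, 3, 2, 11, 9, 7, 6, 5]
Visit 4 → queue [3, 2, 11, 9, 7, 6, 5]
Visit 3 → queue [2, 11, 9, 7, 6, 5]
Visit 2 → queue [11, 9, 7, 6, 5]
Visit 11 → queue [9, 7, 6, 5]
Visit 9 → queue [7, 6, 5]
Visit 7 → queue [6, 5]
Visit 6 → queue [5]
Visit 5 → queue []

Visit order: 1, 12, 10, 8, 4, 3, 2, 11, 9, 7, 6, 5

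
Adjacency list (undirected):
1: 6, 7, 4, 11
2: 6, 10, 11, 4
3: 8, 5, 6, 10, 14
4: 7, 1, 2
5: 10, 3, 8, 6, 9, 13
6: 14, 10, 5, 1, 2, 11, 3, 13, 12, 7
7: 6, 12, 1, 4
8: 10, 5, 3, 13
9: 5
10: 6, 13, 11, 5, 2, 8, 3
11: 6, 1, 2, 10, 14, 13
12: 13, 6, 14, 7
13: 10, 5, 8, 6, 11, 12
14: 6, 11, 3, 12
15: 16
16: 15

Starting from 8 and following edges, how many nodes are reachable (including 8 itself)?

BFS from 8 visits: 8, 10, 5, 3, 13, 6, 11, 2, 9, 14, 12, 1, 7, 4
Reachable nodes: 14 of 16 total.

14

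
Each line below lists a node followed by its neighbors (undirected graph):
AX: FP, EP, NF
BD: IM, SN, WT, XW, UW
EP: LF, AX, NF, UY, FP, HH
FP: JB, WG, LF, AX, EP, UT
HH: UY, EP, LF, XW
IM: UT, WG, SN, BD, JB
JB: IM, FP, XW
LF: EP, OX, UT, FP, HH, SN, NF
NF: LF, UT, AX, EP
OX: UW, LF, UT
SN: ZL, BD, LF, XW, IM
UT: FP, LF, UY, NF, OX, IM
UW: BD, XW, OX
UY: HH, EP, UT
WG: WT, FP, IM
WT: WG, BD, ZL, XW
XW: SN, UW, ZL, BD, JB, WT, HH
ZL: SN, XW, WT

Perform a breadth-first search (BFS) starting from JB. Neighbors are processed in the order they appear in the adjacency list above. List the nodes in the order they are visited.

JB → IM → FP → XW → UT → WG → SN → BD → LF → AX → EP → UW → ZL → WT → HH → UY → NF → OX

Visit JB; enqueue IM, FP, XW → queue [IM, FP, XW]
Visit IM; enqueue UT, WG, SN, BD → queue [FP, XW, UT, WG, SN, BD]
Visit FP; enqueue LF, AX, EP → queue [XW, UT, WG, SN, BD, LF, AX, EP]
Visit XW; enqueue UW, ZL, WT, HH → queue [UT, WG, SN, BD, LF, AX, EP, UW, ZL, WT, HH]
Visit UT; enqueue UY, NF, OX → queue [WG, SN, BD, LF, AX, EP, UW, ZL, WT, HH, UY, NF, OX]
Visit WG → queue [SN, BD, LF, AX, EP, UW, ZL, WT, HH, UY, NF, OX]
Visit SN → queue [BD, LF, AX, EP, UW, ZL, WT, HH, UY, NF, OX]
Visit BD → queue [LF, AX, EP, UW, ZL, WT, HH, UY, NF, OX]
Visit LF → queue [AX, EP, UW, ZL, WT, HH, UY, NF, OX]
Visit AX → queue [EP, UW, ZL, WT, HH, UY, NF, OX]
Visit EP → queue [UW, ZL, WT, HH, UY, NF, OX]
Visit UW → queue [ZL, WT, HH, UY, NF, OX]
Visit ZL → queue [WT, HH, UY, NF, OX]
Visit WT → queue [HH, UY, NF, OX]
Visit HH → queue [UY, NF, OX]
Visit UY → queue [NF, OX]
Visit NF → queue [OX]
Visit OX → queue []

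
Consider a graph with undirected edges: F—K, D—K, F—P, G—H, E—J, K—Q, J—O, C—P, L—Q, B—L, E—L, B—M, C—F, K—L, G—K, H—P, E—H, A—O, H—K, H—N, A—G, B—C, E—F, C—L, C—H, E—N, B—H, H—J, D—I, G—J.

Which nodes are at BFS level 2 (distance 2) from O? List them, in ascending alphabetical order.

Level 0: O
Level 1: A, J
Level 2: E, G, H
Level 3: B, C, F, K, L, N, P
Level 4: D, M, Q
Level 5: I

E, G, H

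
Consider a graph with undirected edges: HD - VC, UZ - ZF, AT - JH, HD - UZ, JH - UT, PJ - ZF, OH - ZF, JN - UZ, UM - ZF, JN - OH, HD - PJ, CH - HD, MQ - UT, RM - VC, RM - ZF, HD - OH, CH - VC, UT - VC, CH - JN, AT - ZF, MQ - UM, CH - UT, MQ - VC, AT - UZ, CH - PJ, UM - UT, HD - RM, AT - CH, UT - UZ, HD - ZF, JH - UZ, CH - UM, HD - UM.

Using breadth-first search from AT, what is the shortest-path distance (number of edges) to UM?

2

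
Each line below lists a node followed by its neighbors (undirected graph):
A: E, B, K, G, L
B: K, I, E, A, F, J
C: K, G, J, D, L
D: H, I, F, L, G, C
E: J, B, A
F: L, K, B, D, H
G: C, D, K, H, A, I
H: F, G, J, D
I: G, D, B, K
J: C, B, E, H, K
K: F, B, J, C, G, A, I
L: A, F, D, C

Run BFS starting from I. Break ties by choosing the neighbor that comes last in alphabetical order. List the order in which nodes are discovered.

Visit I; enqueue K, G, D, B → queue [K, G, D, B]
Visit K; enqueue J, F, C, A → queue [G, D, B, J, F, C, A]
Visit G; enqueue H → queue [D, B, J, F, C, A, H]
Visit D; enqueue L → queue [B, J, F, C, A, H, L]
Visit B; enqueue E → queue [J, F, C, A, H, L, E]
Visit J → queue [F, C, A, H, L, E]
Visit F → queue [C, A, H, L, E]
Visit C → queue [A, H, L, E]
Visit A → queue [H, L, E]
Visit H → queue [L, E]
Visit L → queue [E]
Visit E → queue []

I → K → G → D → B → J → F → C → A → H → L → E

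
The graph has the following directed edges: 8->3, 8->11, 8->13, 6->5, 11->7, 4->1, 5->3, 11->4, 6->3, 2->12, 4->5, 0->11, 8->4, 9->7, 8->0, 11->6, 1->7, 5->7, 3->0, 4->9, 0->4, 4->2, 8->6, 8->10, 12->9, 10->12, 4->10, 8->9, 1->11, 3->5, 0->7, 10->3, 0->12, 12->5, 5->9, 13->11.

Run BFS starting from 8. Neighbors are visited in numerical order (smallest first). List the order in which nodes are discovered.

8 0 3 4 6 9 10 11 13 7 12 5 1 2

Visit 8; enqueue 0, 3, 4, 6, 9, 10, 11, 13 → queue [0, 3, 4, 6, 9, 10, 11, 13]
Visit 0; enqueue 7, 12 → queue [3, 4, 6, 9, 10, 11, 13, 7, 12]
Visit 3; enqueue 5 → queue [4, 6, 9, 10, 11, 13, 7, 12, 5]
Visit 4; enqueue 1, 2 → queue [6, 9, 10, 11, 13, 7, 12, 5, 1, 2]
Visit 6 → queue [9, 10, 11, 13, 7, 12, 5, 1, 2]
Visit 9 → queue [10, 11, 13, 7, 12, 5, 1, 2]
Visit 10 → queue [11, 13, 7, 12, 5, 1, 2]
Visit 11 → queue [13, 7, 12, 5, 1, 2]
Visit 13 → queue [7, 12, 5, 1, 2]
Visit 7 → queue [12, 5, 1, 2]
Visit 12 → queue [5, 1, 2]
Visit 5 → queue [1, 2]
Visit 1 → queue [2]
Visit 2 → queue []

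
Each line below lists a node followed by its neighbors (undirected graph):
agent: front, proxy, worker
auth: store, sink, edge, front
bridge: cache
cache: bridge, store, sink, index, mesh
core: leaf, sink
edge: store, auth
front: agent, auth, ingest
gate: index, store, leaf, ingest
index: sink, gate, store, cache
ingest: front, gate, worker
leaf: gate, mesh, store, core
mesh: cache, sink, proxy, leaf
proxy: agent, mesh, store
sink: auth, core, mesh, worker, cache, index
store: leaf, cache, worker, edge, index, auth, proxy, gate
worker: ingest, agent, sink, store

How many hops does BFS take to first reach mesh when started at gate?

Level 0: gate
Level 1: index, ingest, leaf, store
Level 2: auth, cache, core, edge, front, mesh, proxy, sink, worker
Level 3: agent, bridge
mesh first appears at level 2.

2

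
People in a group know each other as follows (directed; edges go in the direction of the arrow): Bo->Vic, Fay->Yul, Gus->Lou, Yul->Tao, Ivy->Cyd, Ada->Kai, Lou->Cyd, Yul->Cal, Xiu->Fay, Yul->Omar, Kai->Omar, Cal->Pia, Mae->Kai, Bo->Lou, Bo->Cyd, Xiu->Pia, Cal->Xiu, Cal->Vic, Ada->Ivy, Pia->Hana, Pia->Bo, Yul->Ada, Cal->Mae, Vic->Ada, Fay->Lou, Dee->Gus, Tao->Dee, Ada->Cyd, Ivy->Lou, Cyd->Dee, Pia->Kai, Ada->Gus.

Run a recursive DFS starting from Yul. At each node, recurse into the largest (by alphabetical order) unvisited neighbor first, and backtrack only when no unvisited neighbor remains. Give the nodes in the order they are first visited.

Visit Yul
Yul → Tao
Tao → Dee
Dee → Gus
Gus → Lou
Lou → Cyd
Yul → Omar
Yul → Cal
Cal → Xiu
Xiu → Pia
Pia → Kai
Pia → Hana
Pia → Bo
Bo → Vic
Vic → Ada
Ada → Ivy
Xiu → Fay
Cal → Mae

Yul, Tao, Dee, Gus, Lou, Cyd, Omar, Cal, Xiu, Pia, Kai, Hana, Bo, Vic, Ada, Ivy, Fay, Mae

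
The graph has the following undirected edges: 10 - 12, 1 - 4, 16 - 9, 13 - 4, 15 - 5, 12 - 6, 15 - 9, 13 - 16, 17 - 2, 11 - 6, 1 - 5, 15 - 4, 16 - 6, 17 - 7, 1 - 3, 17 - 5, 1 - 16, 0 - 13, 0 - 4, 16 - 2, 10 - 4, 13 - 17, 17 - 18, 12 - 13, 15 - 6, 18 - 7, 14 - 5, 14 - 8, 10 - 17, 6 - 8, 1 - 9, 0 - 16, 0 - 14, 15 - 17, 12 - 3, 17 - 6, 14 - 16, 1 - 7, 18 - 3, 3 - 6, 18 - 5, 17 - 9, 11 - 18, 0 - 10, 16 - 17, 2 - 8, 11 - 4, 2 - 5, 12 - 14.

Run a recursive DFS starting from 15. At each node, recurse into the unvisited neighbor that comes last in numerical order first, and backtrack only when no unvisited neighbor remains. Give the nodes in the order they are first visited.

Visit 15
15 → 17
17 → 18
18 → 11
11 → 6
6 → 16
16 → 14
14 → 12
12 → 13
13 → 4
4 → 10
10 → 0
4 → 1
1 → 9
1 → 7
1 → 5
5 → 2
2 → 8
1 → 3

15, 17, 18, 11, 6, 16, 14, 12, 13, 4, 10, 0, 1, 9, 7, 5, 2, 8, 3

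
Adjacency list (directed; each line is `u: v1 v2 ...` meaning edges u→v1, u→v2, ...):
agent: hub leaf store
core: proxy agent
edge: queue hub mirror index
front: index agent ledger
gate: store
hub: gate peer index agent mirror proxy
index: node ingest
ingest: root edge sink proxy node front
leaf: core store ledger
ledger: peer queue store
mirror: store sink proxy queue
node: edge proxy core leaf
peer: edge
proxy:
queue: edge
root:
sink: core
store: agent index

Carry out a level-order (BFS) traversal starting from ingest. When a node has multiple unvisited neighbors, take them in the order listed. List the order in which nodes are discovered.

ingest -> root -> edge -> sink -> proxy -> node -> front -> queue -> hub -> mirror -> index -> core -> leaf -> agent -> ledger -> gate -> peer -> store

Visit ingest; enqueue root, edge, sink, proxy, node, front → queue [root, edge, sink, proxy, node, front]
Visit root → queue [edge, sink, proxy, node, front]
Visit edge; enqueue queue, hub, mirror, index → queue [sink, proxy, node, front, queue, hub, mirror, index]
Visit sink; enqueue core → queue [proxy, node, front, queue, hub, mirror, index, core]
Visit proxy → queue [node, front, queue, hub, mirror, index, core]
Visit node; enqueue leaf → queue [front, queue, hub, mirror, index, core, leaf]
Visit front; enqueue agent, ledger → queue [queue, hub, mirror, index, core, leaf, agent, ledger]
Visit queue → queue [hub, mirror, index, core, leaf, agent, ledger]
Visit hub; enqueue gate, peer → queue [mirror, index, core, leaf, agent, ledger, gate, peer]
Visit mirror; enqueue store → queue [index, core, leaf, agent, ledger, gate, peer, store]
Visit index → queue [core, leaf, agent, ledger, gate, peer, store]
Visit core → queue [leaf, agent, ledger, gate, peer, store]
Visit leaf → queue [agent, ledger, gate, peer, store]
Visit agent → queue [ledger, gate, peer, store]
Visit ledger → queue [gate, peer, store]
Visit gate → queue [peer, store]
Visit peer → queue [store]
Visit store → queue []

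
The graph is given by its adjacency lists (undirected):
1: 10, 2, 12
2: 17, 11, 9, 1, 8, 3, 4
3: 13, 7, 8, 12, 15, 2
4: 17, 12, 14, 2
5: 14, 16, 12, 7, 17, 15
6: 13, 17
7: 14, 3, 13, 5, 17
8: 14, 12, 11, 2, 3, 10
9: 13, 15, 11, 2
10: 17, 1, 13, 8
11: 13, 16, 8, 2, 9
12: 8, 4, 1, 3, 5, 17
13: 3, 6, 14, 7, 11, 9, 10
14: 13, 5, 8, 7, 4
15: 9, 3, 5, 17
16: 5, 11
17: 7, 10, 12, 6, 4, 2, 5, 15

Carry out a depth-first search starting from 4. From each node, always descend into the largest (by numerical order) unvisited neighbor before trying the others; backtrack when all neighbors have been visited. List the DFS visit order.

Visit 4
4 → 17
17 → 15
15 → 9
9 → 13
13 → 14
14 → 8
8 → 12
12 → 5
5 → 16
16 → 11
11 → 2
2 → 3
3 → 7
2 → 1
1 → 10
13 → 6

4, 17, 15, 9, 13, 14, 8, 12, 5, 16, 11, 2, 3, 7, 1, 10, 6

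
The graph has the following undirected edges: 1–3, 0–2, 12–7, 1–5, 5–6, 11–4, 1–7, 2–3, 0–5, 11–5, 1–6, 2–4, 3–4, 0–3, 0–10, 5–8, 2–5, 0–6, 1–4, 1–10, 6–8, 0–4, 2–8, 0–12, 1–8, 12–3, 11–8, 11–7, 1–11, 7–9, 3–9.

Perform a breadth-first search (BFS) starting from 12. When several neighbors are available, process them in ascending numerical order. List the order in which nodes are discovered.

12 -> 0 -> 3 -> 7 -> 2 -> 4 -> 5 -> 6 -> 10 -> 1 -> 9 -> 11 -> 8

Visit 12; enqueue 0, 3, 7 → queue [0, 3, 7]
Visit 0; enqueue 2, 4, 5, 6, 10 → queue [3, 7, 2, 4, 5, 6, 10]
Visit 3; enqueue 1, 9 → queue [7, 2, 4, 5, 6, 10, 1, 9]
Visit 7; enqueue 11 → queue [2, 4, 5, 6, 10, 1, 9, 11]
Visit 2; enqueue 8 → queue [4, 5, 6, 10, 1, 9, 11, 8]
Visit 4 → queue [5, 6, 10, 1, 9, 11, 8]
Visit 5 → queue [6, 10, 1, 9, 11, 8]
Visit 6 → queue [10, 1, 9, 11, 8]
Visit 10 → queue [1, 9, 11, 8]
Visit 1 → queue [9, 11, 8]
Visit 9 → queue [11, 8]
Visit 11 → queue [8]
Visit 8 → queue []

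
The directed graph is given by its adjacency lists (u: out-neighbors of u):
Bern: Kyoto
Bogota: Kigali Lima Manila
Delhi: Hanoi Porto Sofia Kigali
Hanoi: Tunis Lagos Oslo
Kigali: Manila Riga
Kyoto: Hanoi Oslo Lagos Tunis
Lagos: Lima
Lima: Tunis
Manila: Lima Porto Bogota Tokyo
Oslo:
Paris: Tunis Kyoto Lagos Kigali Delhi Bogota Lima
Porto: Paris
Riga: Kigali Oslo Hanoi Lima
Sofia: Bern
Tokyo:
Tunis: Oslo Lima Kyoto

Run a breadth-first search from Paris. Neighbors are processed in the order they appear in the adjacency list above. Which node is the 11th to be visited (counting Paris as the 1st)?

Visit Paris; enqueue Tunis, Kyoto, Lagos, Kigali, Delhi, Bogota, Lima → queue [Tunis, Kyoto, Lagos, Kigali, Delhi, Bogota, Lima]
Visit Tunis; enqueue Oslo → queue [Kyoto, Lagos, Kigali, Delhi, Bogota, Lima, Oslo]
Visit Kyoto; enqueue Hanoi → queue [Lagos, Kigali, Delhi, Bogota, Lima, Oslo, Hanoi]
Visit Lagos → queue [Kigali, Delhi, Bogota, Lima, Oslo, Hanoi]
Visit Kigali; enqueue Manila, Riga → queue [Delhi, Bogota, Lima, Oslo, Hanoi, Manila, Riga]
Visit Delhi; enqueue Porto, Sofia → queue [Bogota, Lima, Oslo, Hanoi, Manila, Riga, Porto, Sofia]
Visit Bogota → queue [Lima, Oslo, Hanoi, Manila, Riga, Porto, Sofia]
Visit Lima → queue [Oslo, Hanoi, Manila, Riga, Porto, Sofia]
Visit Oslo → queue [Hanoi, Manila, Riga, Porto, Sofia]
Visit Hanoi → queue [Manila, Riga, Porto, Sofia]
Visit Manila; enqueue Tokyo → queue [Riga, Porto, Sofia, Tokyo]
Visit Riga → queue [Porto, Sofia, Tokyo]
Visit Porto → queue [Sofia, Tokyo]
Visit Sofia; enqueue Bern → queue [Tokyo, Bern]
Visit Tokyo → queue [Bern]
Visit Bern → queue []

Visit order: Paris, Tunis, Kyoto, Lagos, Kigali, Delhi, Bogota, Lima, Oslo, Hanoi, Manila, Riga, Porto, Sofia, Tokyo, Bern

Manila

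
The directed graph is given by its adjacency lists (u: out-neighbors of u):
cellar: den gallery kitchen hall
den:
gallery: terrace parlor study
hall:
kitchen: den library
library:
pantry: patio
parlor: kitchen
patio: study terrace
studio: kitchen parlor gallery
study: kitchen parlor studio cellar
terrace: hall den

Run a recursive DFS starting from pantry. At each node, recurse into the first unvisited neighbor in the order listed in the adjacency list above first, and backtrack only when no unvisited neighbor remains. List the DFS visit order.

pantry → patio → study → kitchen → den → library → parlor → studio → gallery → terrace → hall → cellar

Visit pantry
pantry → patio
patio → study
study → kitchen
kitchen → den
kitchen → library
study → parlor
study → studio
studio → gallery
gallery → terrace
terrace → hall
study → cellar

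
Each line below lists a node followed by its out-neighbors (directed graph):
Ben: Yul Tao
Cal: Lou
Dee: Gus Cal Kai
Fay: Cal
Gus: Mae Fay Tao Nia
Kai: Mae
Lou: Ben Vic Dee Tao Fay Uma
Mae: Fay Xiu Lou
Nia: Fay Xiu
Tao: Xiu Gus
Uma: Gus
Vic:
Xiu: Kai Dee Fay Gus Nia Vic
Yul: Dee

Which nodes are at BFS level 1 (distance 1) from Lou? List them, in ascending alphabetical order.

Level 0: Lou
Level 1: Ben, Dee, Fay, Tao, Uma, Vic
Level 2: Cal, Gus, Kai, Xiu, Yul
Level 3: Mae, Nia

Ben, Dee, Fay, Tao, Uma, Vic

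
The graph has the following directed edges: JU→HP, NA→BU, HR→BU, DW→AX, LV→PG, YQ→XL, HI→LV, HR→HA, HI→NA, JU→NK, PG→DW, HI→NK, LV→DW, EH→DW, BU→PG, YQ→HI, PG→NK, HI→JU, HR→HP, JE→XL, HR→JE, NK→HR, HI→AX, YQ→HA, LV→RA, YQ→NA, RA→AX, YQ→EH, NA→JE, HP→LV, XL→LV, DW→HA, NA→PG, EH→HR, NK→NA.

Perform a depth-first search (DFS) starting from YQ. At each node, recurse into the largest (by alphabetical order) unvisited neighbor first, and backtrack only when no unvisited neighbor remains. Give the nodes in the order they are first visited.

Visit YQ
YQ → XL
XL → LV
LV → RA
RA → AX
LV → PG
PG → NK
NK → NA
NA → JE
NA → BU
NK → HR
HR → HP
HR → HA
PG → DW
YQ → HI
HI → JU
YQ → EH

YQ, XL, LV, RA, AX, PG, NK, NA, JE, BU, HR, HP, HA, DW, HI, JU, EH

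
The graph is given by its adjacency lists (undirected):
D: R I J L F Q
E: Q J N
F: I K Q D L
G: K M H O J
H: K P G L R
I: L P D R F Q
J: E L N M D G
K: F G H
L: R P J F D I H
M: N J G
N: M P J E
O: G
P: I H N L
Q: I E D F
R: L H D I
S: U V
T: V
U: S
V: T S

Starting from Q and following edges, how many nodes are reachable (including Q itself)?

15

BFS from Q visits: Q, I, E, D, F, L, P, R, J, N, K, H, M, G, O
Reachable nodes: 15 of 19 total.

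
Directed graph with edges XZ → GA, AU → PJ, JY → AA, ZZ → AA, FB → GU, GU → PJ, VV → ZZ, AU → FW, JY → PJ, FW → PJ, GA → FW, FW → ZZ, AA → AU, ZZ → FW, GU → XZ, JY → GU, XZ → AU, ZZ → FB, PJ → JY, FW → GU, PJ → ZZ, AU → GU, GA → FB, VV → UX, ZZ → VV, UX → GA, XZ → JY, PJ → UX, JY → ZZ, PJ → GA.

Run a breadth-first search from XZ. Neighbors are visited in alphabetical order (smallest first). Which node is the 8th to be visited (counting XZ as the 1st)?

Visit XZ; enqueue AU, GA, JY → queue [AU, GA, JY]
Visit AU; enqueue FW, GU, PJ → queue [GA, JY, FW, GU, PJ]
Visit GA; enqueue FB → queue [JY, FW, GU, PJ, FB]
Visit JY; enqueue AA, ZZ → queue [FW, GU, PJ, FB, AA, ZZ]
Visit FW → queue [GU, PJ, FB, AA, ZZ]
Visit GU → queue [PJ, FB, AA, ZZ]
Visit PJ; enqueue UX → queue [FB, AA, ZZ, UX]
Visit FB → queue [AA, ZZ, UX]
Visit AA → queue [ZZ, UX]
Visit ZZ; enqueue VV → queue [UX, VV]
Visit UX → queue [VV]
Visit VV → queue []

Visit order: XZ, AU, GA, JY, FW, GU, PJ, FB, AA, ZZ, UX, VV

FB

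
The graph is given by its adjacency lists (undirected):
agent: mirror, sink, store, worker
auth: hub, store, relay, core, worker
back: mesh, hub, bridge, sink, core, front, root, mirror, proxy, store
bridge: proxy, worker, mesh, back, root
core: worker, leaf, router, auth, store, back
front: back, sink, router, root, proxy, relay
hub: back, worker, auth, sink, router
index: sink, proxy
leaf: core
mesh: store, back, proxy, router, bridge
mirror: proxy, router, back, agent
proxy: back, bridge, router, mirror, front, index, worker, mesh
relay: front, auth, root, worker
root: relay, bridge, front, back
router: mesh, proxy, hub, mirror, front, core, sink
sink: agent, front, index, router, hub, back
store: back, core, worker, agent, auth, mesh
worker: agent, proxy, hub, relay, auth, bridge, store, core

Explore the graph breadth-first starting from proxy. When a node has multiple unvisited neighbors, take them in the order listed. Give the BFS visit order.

proxy, back, bridge, router, mirror, front, index, worker, mesh, hub, sink, core, root, store, agent, relay, auth, leaf

Visit proxy; enqueue back, bridge, router, mirror, front, index, worker, mesh → queue [back, bridge, router, mirror, front, index, worker, mesh]
Visit back; enqueue hub, sink, core, root, store → queue [bridge, router, mirror, front, index, worker, mesh, hub, sink, core, root, store]
Visit bridge → queue [router, mirror, front, index, worker, mesh, hub, sink, core, root, store]
Visit router → queue [mirror, front, index, worker, mesh, hub, sink, core, root, store]
Visit mirror; enqueue agent → queue [front, index, worker, mesh, hub, sink, core, root, store, agent]
Visit front; enqueue relay → queue [index, worker, mesh, hub, sink, core, root, store, agent, relay]
Visit index → queue [worker, mesh, hub, sink, core, root, store, agent, relay]
Visit worker; enqueue auth → queue [mesh, hub, sink, core, root, store, agent, relay, auth]
Visit mesh → queue [hub, sink, core, root, store, agent, relay, auth]
Visit hub → queue [sink, core, root, store, agent, relay, auth]
Visit sink → queue [core, root, store, agent, relay, auth]
Visit core; enqueue leaf → queue [root, store, agent, relay, auth, leaf]
Visit root → queue [store, agent, relay, auth, leaf]
Visit store → queue [agent, relay, auth, leaf]
Visit agent → queue [relay, auth, leaf]
Visit relay → queue [auth, leaf]
Visit auth → queue [leaf]
Visit leaf → queue []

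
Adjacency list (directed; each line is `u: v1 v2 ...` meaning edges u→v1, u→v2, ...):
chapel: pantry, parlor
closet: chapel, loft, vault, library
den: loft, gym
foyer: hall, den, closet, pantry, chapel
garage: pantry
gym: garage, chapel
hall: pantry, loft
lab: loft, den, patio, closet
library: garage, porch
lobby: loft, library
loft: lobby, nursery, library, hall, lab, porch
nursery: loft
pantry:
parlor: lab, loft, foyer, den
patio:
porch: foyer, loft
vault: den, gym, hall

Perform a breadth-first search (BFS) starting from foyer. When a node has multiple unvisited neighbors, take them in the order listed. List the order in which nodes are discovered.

Visit foyer; enqueue hall, den, closet, pantry, chapel → queue [hall, den, closet, pantry, chapel]
Visit hall; enqueue loft → queue [den, closet, pantry, chapel, loft]
Visit den; enqueue gym → queue [closet, pantry, chapel, loft, gym]
Visit closet; enqueue vault, library → queue [pantry, chapel, loft, gym, vault, library]
Visit pantry → queue [chapel, loft, gym, vault, library]
Visit chapel; enqueue parlor → queue [loft, gym, vault, library, parlor]
Visit loft; enqueue lobby, nursery, lab, porch → queue [gym, vault, library, parlor, lobby, nursery, lab, porch]
Visit gym; enqueue garage → queue [vault, library, parlor, lobby, nursery, lab, porch, garage]
Visit vault → queue [library, parlor, lobby, nursery, lab, porch, garage]
Visit library → queue [parlor, lobby, nursery, lab, porch, garage]
Visit parlor → queue [lobby, nursery, lab, porch, garage]
Visit lobby → queue [nursery, lab, porch, garage]
Visit nursery → queue [lab, porch, garage]
Visit lab; enqueue patio → queue [porch, garage, patio]
Visit porch → queue [garage, patio]
Visit garage → queue [patio]
Visit patio → queue []

foyer, hall, den, closet, pantry, chapel, loft, gym, vault, library, parlor, lobby, nursery, lab, porch, garage, patio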